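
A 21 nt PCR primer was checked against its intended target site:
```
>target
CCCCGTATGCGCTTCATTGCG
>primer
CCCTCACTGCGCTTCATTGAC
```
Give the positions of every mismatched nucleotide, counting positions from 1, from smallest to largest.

Scanning 1-based: 4: C/T; 5: G/C; 6: T/A; 7: A/C; 20: C/A; 21: G/C.

4, 5, 6, 7, 20, 21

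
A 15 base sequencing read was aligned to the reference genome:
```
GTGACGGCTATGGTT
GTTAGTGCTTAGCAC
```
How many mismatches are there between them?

Comparing position by position, 8 bases differ: 3 (G/T), 5 (C/G), 6 (G/T), 10 (A/T), 11 (T/A), 13 (G/C), 14 (T/A), 15 (T/C).

8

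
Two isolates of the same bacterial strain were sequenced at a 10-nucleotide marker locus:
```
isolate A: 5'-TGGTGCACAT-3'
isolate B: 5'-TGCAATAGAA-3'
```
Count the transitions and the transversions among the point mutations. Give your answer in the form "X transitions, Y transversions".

2 transitions, 4 transversions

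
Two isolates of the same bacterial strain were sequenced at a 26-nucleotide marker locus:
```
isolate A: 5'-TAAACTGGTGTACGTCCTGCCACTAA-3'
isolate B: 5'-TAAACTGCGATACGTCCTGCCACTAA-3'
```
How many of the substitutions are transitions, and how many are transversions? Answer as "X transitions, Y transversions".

1 transition, 2 transversions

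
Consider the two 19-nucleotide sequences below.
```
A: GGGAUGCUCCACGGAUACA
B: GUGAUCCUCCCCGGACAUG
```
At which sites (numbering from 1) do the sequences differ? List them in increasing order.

2, 6, 11, 16, 18, 19

Differences at site 2 (G→U), site 6 (G→C), site 11 (A→C), site 16 (U→C), site 18 (C→U), site 19 (A→G).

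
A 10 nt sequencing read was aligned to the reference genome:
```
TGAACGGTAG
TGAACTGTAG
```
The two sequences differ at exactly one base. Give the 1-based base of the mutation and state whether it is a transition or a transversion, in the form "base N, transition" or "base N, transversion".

base 6, transversion

The sequences differ only at base 6: G→T (purine→pyrimidine), a transversion.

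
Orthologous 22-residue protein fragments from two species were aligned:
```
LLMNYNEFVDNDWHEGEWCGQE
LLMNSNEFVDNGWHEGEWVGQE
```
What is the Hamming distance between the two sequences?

Mismatches (1-based): residue 5: Y→S; residue 12: D→G; residue 19: C→V.

3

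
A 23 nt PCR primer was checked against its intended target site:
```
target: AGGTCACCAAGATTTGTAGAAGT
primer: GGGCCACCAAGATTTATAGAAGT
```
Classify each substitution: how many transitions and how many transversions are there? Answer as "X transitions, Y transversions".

3 transitions, 0 transversions

Transitions (purine↔purine or pyrimidine↔pyrimidine): 1 A→G, 4 T→C, 16 G→A.
Transversions (purine↔pyrimidine): none.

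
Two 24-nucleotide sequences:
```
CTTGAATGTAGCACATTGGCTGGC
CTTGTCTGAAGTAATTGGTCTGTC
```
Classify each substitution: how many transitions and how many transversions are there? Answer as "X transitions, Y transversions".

1 transition, 8 transversions

Mismatches (1-based):
site 5: A→T (purine→pyrimidine, transversion)
site 6: A→C (purine→pyrimidine, transversion)
site 9: T→A (pyrimidine→purine, transversion)
site 12: C→T (pyrimidine→pyrimidine, transition)
site 14: C→A (pyrimidine→purine, transversion)
site 15: A→T (purine→pyrimidine, transversion)
site 17: T→G (pyrimidine→purine, transversion)
site 19: G→T (purine→pyrimidine, transversion)
site 23: G→T (purine→pyrimidine, transversion)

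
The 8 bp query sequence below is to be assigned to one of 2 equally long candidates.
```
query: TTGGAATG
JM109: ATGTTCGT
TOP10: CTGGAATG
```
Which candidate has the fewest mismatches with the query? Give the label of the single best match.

JM109 differs at 6 positions; TOP10 differs at 1 position. The closest is TOP10.

TOP10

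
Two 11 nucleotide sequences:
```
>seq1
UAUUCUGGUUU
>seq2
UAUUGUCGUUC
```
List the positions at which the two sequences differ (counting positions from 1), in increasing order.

Scanning 1-based: 5: C/G; 7: G/C; 11: U/C.

5, 7, 11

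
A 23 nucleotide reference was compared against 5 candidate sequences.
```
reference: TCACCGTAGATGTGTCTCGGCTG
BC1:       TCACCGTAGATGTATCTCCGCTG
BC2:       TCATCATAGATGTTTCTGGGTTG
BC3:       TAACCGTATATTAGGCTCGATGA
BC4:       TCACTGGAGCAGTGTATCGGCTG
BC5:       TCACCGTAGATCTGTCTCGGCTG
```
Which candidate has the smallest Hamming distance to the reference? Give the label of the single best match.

BC5

BC1 differs at 2 positions; BC2 differs at 5 positions; BC3 differs at 9 positions; BC4 differs at 5 positions; BC5 differs at 1 position. The closest is BC5.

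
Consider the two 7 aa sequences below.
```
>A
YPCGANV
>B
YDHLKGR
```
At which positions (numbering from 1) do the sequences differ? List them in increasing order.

2, 3, 4, 5, 6, 7

Scanning 1-based: 2: P/D; 3: C/H; 4: G/L; 5: A/K; 6: N/G; 7: V/R.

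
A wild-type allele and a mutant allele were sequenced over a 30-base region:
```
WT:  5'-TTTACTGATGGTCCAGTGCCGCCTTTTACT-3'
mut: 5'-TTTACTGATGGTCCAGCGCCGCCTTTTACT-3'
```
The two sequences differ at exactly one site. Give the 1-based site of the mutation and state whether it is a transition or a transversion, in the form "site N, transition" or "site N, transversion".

site 17, transition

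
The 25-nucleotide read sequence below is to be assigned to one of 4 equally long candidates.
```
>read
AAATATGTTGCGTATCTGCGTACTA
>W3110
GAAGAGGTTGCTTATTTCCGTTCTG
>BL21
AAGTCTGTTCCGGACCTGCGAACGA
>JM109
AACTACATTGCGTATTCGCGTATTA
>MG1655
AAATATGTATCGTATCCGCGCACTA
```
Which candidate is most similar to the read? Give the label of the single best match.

MG1655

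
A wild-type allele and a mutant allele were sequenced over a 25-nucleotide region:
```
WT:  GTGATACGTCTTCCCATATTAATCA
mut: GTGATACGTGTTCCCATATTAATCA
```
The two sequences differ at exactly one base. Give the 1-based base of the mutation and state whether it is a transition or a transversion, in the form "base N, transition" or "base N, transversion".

base 10, transversion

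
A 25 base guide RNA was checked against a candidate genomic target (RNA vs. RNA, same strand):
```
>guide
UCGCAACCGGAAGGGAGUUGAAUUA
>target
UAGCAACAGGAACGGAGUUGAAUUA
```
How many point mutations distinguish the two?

The sequences differ at positions 2, 8, 13 (1-based) — 3 in total.

3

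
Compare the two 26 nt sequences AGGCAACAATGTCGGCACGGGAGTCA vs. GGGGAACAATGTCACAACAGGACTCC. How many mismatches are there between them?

Comparing position by position, 8 positions differ: 1 (A/G), 4 (C/G), 14 (G/A), 15 (G/C), 16 (C/A), 19 (G/A), 23 (G/C), 26 (A/C).

8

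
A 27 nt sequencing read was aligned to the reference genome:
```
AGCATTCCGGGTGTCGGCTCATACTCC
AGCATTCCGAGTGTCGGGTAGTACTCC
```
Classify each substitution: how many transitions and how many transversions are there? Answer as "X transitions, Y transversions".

2 transitions, 2 transversions

Transitions (purine↔purine or pyrimidine↔pyrimidine): 10 G→A, 21 A→G.
Transversions (purine↔pyrimidine): 18 C→G, 20 C→A.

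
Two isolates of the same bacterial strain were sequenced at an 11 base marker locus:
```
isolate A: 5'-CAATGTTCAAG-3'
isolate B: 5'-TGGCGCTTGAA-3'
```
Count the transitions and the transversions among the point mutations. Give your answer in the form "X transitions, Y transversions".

8 transitions, 0 transversions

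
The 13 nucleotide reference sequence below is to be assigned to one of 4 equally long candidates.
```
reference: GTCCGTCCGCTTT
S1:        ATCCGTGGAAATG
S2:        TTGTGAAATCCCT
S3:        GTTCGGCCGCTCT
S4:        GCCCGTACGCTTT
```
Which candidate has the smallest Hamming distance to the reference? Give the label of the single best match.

S4

S1 differs at 7 positions; S2 differs at 9 positions; S3 differs at 3 positions; S4 differs at 2 positions. The closest is S4.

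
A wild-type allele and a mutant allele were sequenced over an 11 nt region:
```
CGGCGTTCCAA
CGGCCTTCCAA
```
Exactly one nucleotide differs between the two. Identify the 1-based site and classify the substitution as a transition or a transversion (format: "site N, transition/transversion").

Site 5 changes G→C. G is a purine and C is a pyrimidine, so this is a transversion.

site 5, transversion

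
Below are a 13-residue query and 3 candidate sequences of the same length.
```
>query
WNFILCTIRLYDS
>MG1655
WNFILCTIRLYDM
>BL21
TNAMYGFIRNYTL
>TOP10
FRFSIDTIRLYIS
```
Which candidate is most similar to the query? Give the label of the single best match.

Hamming distances to query — MG1655: 1; BL21: 9; TOP10: 6.
Smallest is MG1655 with 1 mismatch.

MG1655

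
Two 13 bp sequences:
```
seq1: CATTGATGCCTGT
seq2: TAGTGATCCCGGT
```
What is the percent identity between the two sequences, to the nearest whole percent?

69%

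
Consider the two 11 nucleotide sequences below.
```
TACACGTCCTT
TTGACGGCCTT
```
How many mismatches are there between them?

Mismatches (1-based): position 2: A→T; position 3: C→G; position 7: T→G.

3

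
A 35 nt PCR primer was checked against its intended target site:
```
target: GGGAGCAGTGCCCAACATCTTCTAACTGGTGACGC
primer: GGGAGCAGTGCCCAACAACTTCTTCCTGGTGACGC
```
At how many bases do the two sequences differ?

3

The sequences differ at bases 18, 24, 25 (1-based) — 3 in total.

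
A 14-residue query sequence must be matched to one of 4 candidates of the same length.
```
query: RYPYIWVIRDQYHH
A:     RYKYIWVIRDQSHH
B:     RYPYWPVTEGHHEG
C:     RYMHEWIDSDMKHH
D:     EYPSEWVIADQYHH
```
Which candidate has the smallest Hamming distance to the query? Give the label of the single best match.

A

A differs at 2 residues; B differs at 9 residues; C differs at 8 residues; D differs at 4 residues. The closest is A.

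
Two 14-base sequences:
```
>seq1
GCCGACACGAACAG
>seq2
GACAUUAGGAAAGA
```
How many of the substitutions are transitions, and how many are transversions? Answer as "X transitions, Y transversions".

4 transitions, 4 transversions

Mismatches (1-based):
base 2: C→A (pyrimidine→purine, transversion)
base 4: G→A (purine→purine, transition)
base 5: A→U (purine→pyrimidine, transversion)
base 6: C→U (pyrimidine→pyrimidine, transition)
base 8: C→G (pyrimidine→purine, transversion)
base 12: C→A (pyrimidine→purine, transversion)
base 13: A→G (purine→purine, transition)
base 14: G→A (purine→purine, transition)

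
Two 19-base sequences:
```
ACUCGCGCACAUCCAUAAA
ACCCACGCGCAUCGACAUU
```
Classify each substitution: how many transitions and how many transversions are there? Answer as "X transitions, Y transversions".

4 transitions, 3 transversions

Transitions (purine↔purine or pyrimidine↔pyrimidine): 3 U→C, 5 G→A, 9 A→G, 16 U→C.
Transversions (purine↔pyrimidine): 14 C→G, 18 A→U, 19 A→U.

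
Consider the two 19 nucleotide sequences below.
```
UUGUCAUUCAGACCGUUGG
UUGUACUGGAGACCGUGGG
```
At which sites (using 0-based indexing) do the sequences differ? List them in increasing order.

Scanning 0-based: 4: C/A; 5: A/C; 7: U/G; 8: C/G; 16: U/G.

4, 5, 7, 8, 16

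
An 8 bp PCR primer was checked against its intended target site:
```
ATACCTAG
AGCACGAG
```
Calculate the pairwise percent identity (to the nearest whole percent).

50%

4 positions differ (2, 3, 4, 6), so 4 of 8 match: 4/8 = 50%.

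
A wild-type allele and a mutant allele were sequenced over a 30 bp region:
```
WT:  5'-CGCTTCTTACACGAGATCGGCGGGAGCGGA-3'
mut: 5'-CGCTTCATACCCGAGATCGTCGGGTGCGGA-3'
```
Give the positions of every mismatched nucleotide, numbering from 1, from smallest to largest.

Differences at position 7 (T→A), position 11 (A→C), position 20 (G→T), position 25 (A→T).

7, 11, 20, 25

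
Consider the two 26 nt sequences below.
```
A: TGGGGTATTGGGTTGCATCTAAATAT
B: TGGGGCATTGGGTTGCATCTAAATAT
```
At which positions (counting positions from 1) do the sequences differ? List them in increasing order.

6

Differences at position 6 (T→C).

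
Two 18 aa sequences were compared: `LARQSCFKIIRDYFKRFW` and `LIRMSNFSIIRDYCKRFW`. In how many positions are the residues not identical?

5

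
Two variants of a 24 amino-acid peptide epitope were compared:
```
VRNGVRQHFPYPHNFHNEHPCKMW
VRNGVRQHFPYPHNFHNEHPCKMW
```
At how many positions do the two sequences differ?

0

The two sequences are identical at every position.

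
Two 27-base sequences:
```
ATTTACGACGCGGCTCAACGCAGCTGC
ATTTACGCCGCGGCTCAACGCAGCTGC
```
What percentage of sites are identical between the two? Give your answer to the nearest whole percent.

96%

Mismatch at position 8 (1-based): 1 of 27.
Identical positions: 26/27 = 96.3% → 96%.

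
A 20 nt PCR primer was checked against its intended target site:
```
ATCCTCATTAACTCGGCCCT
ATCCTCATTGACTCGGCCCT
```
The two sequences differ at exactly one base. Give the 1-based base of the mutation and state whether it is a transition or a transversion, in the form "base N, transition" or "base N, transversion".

Base 10 changes A→G. A is a purine and G is a purine, so this is a transition.

base 10, transition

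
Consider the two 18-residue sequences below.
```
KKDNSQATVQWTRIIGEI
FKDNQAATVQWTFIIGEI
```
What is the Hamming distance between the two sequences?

The sequences differ at residues 1, 5, 6, 13 (1-based) — 4 in total.

4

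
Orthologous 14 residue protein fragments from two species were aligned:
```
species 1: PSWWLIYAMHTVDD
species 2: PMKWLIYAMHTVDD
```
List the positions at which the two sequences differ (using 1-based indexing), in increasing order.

2, 3

Differences at position 2 (S→M), position 3 (W→K).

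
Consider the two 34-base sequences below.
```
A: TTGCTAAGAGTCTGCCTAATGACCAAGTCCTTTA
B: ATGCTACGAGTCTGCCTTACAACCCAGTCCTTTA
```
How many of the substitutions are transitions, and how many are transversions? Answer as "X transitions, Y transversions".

2 transitions, 4 transversions

Transitions (purine↔purine or pyrimidine↔pyrimidine): 20 T→C, 21 G→A.
Transversions (purine↔pyrimidine): 1 T→A, 7 A→C, 18 A→T, 25 A→C.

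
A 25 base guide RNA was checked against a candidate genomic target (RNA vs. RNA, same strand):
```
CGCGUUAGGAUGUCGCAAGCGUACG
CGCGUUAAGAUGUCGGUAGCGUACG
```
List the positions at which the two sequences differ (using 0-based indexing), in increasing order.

7, 15, 16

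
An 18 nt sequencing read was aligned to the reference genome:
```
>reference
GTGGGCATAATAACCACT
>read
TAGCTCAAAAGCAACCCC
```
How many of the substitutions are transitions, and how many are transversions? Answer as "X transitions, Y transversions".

Transitions (purine↔purine or pyrimidine↔pyrimidine): 18 T→C.
Transversions (purine↔pyrimidine): 1 G→T, 2 T→A, 4 G→C, 5 G→T, 8 T→A, 11 T→G, 12 A→C, 14 C→A, 16 A→C.

1 transition, 9 transversions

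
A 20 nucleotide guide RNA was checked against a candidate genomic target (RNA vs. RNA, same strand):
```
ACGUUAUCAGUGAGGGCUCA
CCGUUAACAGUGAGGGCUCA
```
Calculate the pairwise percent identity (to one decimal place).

90.0%

2 positions differ (1, 7), so 18 of 20 match: 18/20 = 90%.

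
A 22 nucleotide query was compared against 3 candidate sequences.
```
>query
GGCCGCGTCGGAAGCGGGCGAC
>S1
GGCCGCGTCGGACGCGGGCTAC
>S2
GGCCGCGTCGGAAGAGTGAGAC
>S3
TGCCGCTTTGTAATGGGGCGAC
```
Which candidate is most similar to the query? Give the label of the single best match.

S1 differs at 2 sites; S2 differs at 3 sites; S3 differs at 6 sites. The closest is S1.

S1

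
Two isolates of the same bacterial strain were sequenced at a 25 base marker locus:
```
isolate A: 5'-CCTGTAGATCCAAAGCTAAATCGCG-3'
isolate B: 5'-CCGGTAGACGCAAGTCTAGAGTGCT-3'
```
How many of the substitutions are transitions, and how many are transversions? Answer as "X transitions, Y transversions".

4 transitions, 5 transversions

Transitions (purine↔purine or pyrimidine↔pyrimidine): 9 T→C, 14 A→G, 19 A→G, 22 C→T.
Transversions (purine↔pyrimidine): 3 T→G, 10 C→G, 15 G→T, 21 T→G, 25 G→T.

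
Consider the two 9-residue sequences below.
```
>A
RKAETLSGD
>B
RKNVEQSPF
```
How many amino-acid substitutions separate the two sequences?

6

The sequences differ at positions 3, 4, 5, 6, 8, 9 (1-based) — 6 in total.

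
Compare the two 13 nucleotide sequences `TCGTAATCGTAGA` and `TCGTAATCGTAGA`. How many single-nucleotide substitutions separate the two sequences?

0

No positions differ; the sequences are identical.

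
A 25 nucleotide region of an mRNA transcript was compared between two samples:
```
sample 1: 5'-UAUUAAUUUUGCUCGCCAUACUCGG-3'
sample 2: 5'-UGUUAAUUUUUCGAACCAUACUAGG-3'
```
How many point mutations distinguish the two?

6

Mismatches (1-based): base 2: A→G; base 11: G→U; base 13: U→G; base 14: C→A; base 15: G→A; base 23: C→A.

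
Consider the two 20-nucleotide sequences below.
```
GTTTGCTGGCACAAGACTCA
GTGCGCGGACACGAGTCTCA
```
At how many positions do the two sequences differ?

6

Comparing position by position, 6 positions differ: 3 (T/G), 4 (T/C), 7 (T/G), 9 (G/A), 13 (A/G), 16 (A/T).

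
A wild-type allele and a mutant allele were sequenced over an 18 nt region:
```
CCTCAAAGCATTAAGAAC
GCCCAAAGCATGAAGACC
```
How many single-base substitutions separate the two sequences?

4

Mismatches (1-based): base 1: C→G; base 3: T→C; base 12: T→G; base 17: A→C.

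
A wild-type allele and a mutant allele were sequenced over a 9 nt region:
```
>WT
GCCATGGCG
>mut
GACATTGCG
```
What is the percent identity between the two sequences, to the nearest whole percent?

78%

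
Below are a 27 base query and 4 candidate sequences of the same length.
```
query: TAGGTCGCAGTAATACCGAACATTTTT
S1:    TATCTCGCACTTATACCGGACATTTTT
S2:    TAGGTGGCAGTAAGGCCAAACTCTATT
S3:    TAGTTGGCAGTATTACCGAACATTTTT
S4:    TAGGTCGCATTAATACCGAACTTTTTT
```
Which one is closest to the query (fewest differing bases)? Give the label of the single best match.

Hamming distances to query — S1: 5; S2: 7; S3: 3; S4: 2.
Smallest is S4 with 2 mismatches.

S4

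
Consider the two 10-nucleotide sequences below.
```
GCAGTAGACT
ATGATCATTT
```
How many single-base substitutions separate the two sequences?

8

Comparing position by position, 8 bases differ: 1 (G/A), 2 (C/T), 3 (A/G), 4 (G/A), 6 (A/C), 7 (G/A), 8 (A/T), 9 (C/T).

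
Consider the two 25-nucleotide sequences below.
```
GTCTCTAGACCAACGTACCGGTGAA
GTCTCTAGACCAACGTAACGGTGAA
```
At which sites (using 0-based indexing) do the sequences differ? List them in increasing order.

Scanning 0-based: 17: C/A.

17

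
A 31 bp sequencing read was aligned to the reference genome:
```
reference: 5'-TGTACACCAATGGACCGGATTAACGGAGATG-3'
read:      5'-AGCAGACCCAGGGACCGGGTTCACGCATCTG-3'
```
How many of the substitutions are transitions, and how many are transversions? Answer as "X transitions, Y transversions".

Mismatches (1-based):
position 1: T→A (pyrimidine→purine, transversion)
position 3: T→C (pyrimidine→pyrimidine, transition)
position 5: C→G (pyrimidine→purine, transversion)
position 9: A→C (purine→pyrimidine, transversion)
position 11: T→G (pyrimidine→purine, transversion)
position 19: A→G (purine→purine, transition)
position 22: A→C (purine→pyrimidine, transversion)
position 26: G→C (purine→pyrimidine, transversion)
position 28: G→T (purine→pyrimidine, transversion)
position 29: A→C (purine→pyrimidine, transversion)

2 transitions, 8 transversions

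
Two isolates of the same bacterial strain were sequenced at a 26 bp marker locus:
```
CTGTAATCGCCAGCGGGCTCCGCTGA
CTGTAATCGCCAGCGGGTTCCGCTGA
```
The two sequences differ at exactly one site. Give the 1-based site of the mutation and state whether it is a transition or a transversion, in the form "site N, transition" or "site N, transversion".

Site 18 changes C→T. C is a pyrimidine and T is a pyrimidine, so this is a transition.

site 18, transition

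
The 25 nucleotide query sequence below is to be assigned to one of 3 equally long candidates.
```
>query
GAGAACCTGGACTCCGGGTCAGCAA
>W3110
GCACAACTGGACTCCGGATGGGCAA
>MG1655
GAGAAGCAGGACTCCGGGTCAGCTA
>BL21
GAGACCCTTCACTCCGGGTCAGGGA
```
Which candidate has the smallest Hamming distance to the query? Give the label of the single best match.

W3110 differs at 7 sites; MG1655 differs at 3 sites; BL21 differs at 5 sites. The closest is MG1655.

MG1655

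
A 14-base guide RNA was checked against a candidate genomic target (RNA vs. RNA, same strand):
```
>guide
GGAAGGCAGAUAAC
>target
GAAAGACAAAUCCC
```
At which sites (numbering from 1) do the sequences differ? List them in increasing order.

2, 6, 9, 12, 13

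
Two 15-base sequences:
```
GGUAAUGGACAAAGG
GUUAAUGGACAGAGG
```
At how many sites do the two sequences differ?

2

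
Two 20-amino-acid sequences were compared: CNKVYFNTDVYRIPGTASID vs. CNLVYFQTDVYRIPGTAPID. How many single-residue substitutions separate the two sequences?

Comparing position by position, 3 positions differ: 3 (K/L), 7 (N/Q), 18 (S/P).

3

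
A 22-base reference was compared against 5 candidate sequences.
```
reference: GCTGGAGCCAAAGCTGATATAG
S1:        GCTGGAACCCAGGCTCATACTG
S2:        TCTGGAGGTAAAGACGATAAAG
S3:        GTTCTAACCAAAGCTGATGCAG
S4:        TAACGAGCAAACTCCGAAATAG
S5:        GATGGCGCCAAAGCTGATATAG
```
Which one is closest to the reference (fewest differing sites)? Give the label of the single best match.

Hamming distances to reference — S1: 6; S2: 6; S3: 6; S4: 9; S5: 2.
Smallest is S5 with 2 mismatches.

S5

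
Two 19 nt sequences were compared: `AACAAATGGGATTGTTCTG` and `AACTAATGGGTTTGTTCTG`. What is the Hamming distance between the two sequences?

The sequences differ at sites 4, 11 (1-based) — 2 in total.

2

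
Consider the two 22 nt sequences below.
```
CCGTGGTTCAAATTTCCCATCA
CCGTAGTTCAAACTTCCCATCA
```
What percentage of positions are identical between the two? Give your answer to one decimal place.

90.9%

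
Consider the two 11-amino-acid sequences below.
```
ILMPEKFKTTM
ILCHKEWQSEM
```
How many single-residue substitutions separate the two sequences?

8

Comparing position by position, 8 positions differ: 3 (M/C), 4 (P/H), 5 (E/K), 6 (K/E), 7 (F/W), 8 (K/Q), 9 (T/S), 10 (T/E).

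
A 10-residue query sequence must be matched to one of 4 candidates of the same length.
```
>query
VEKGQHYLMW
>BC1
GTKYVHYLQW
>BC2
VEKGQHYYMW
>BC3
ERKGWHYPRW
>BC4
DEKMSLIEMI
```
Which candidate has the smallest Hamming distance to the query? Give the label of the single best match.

BC2

BC1 differs at 5 residues; BC2 differs at 1 residue; BC3 differs at 5 residues; BC4 differs at 7 residues. The closest is BC2.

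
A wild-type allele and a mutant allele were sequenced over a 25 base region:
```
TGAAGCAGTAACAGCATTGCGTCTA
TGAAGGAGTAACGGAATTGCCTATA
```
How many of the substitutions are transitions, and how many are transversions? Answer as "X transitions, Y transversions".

1 transition, 4 transversions

Mismatches (1-based):
base 6: C→G (pyrimidine→purine, transversion)
base 13: A→G (purine→purine, transition)
base 15: C→A (pyrimidine→purine, transversion)
base 21: G→C (purine→pyrimidine, transversion)
base 23: C→A (pyrimidine→purine, transversion)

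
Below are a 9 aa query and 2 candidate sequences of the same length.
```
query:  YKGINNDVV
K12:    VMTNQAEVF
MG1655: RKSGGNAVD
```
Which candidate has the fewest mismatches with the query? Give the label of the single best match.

K12 differs at 8 positions; MG1655 differs at 6 positions. The closest is MG1655.

MG1655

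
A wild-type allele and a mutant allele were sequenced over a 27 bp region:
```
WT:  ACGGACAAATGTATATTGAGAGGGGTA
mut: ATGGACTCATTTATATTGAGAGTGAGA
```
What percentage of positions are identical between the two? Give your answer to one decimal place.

74.1%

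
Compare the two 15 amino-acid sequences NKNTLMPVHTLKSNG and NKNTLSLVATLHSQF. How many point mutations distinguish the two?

Mismatches (1-based): position 6: M→S; position 7: P→L; position 9: H→A; position 12: K→H; position 14: N→Q; position 15: G→F.

6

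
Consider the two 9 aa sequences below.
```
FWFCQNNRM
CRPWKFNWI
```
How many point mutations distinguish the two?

8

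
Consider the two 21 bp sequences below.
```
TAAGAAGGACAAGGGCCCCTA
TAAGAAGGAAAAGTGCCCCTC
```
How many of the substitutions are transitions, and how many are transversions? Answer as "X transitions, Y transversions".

Transitions (purine↔purine or pyrimidine↔pyrimidine): none.
Transversions (purine↔pyrimidine): 10 C→A, 14 G→T, 21 A→C.

0 transitions, 3 transversions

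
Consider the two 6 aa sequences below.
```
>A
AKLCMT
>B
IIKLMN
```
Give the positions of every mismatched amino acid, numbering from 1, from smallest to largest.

Differences at position 1 (A→I), position 2 (K→I), position 3 (L→K), position 4 (C→L), position 6 (T→N).

1, 2, 3, 4, 6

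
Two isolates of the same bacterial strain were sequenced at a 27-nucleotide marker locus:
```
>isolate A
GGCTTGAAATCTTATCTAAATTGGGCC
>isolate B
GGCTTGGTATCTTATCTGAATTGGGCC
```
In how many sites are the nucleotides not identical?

3

Comparing position by position, 3 sites differ: 7 (A/G), 8 (A/T), 18 (A/G).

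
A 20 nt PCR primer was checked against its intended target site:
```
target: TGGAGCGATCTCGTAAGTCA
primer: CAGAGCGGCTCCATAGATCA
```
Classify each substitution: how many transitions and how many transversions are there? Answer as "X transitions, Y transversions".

Mismatches (1-based):
position 1: T→C (pyrimidine→pyrimidine, transition)
position 2: G→A (purine→purine, transition)
position 8: A→G (purine→purine, transition)
position 9: T→C (pyrimidine→pyrimidine, transition)
position 10: C→T (pyrimidine→pyrimidine, transition)
position 11: T→C (pyrimidine→pyrimidine, transition)
position 13: G→A (purine→purine, transition)
position 16: A→G (purine→purine, transition)
position 17: G→A (purine→purine, transition)

9 transitions, 0 transversions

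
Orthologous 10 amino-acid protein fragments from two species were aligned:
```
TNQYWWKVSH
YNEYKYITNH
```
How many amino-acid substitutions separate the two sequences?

Mismatches (1-based): residue 1: T→Y; residue 3: Q→E; residue 5: W→K; residue 6: W→Y; residue 7: K→I; residue 8: V→T; residue 9: S→N.

7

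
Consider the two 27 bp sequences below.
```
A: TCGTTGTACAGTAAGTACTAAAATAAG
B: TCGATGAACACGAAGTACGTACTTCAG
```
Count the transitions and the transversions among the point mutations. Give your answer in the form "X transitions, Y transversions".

0 transitions, 9 transversions

Transitions (purine↔purine or pyrimidine↔pyrimidine): none.
Transversions (purine↔pyrimidine): 4 T→A, 7 T→A, 11 G→C, 12 T→G, 19 T→G, 20 A→T, 22 A→C, 23 A→T, 25 A→C.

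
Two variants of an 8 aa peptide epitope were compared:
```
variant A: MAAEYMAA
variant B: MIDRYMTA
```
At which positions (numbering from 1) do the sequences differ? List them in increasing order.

2, 3, 4, 7

Scanning 1-based: 2: A/I; 3: A/D; 4: E/R; 7: A/T.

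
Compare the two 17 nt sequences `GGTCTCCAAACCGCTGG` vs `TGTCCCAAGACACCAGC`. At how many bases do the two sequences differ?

8

Comparing position by position, 8 bases differ: 1 (G/T), 5 (T/C), 7 (C/A), 9 (A/G), 12 (C/A), 13 (G/C), 15 (T/A), 17 (G/C).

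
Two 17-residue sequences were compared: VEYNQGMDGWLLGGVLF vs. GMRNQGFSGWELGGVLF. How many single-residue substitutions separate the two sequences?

6

Comparing position by position, 6 positions differ: 1 (V/G), 2 (E/M), 3 (Y/R), 7 (M/F), 8 (D/S), 11 (L/E).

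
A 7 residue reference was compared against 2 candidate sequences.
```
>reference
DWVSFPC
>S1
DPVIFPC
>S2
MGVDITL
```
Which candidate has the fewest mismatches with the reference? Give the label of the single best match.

S1

S1 differs at 2 residues; S2 differs at 6 residues. The closest is S1.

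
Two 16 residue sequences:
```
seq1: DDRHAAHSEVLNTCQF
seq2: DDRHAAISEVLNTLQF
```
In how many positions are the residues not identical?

Comparing position by position, 2 positions differ: 7 (H/I), 14 (C/L).

2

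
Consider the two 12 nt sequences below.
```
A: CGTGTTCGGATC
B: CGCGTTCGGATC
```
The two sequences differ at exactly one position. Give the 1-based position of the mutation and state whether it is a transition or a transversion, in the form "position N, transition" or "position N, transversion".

position 3, transition

The sequences differ only at position 3: T→C (pyrimidine→pyrimidine), a transition.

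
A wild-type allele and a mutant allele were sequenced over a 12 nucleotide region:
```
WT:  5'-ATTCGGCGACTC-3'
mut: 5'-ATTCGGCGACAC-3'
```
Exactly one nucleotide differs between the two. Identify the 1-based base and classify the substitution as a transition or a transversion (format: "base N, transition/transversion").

The sequences differ only at base 11: T→A (pyrimidine→purine), a transversion.

base 11, transversion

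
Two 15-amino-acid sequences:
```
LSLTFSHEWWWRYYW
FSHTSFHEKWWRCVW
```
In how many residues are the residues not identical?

Mismatches (1-based): residue 1: L→F; residue 3: L→H; residue 5: F→S; residue 6: S→F; residue 9: W→K; residue 13: Y→C; residue 14: Y→V.

7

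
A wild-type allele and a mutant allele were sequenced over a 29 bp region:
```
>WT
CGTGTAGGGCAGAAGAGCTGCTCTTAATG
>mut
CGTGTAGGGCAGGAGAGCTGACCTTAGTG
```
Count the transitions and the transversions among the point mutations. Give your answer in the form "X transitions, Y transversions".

3 transitions, 1 transversion

Mismatches (1-based):
base 13: A→G (purine→purine, transition)
base 21: C→A (pyrimidine→purine, transversion)
base 22: T→C (pyrimidine→pyrimidine, transition)
base 27: A→G (purine→purine, transition)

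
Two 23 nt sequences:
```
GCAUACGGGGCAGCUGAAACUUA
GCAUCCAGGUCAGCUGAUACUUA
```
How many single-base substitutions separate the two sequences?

The sequences differ at sites 5, 7, 10, 18 (1-based) — 4 in total.

4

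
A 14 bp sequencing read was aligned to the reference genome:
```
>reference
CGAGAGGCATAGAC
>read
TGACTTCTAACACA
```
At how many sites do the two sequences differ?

11

Comparing position by position, 11 sites differ: 1 (C/T), 4 (G/C), 5 (A/T), 6 (G/T), 7 (G/C), 8 (C/T), 10 (T/A), 11 (A/C), 12 (G/A), 13 (A/C), 14 (C/A).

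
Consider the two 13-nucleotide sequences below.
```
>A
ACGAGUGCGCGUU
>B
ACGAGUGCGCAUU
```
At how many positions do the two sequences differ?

1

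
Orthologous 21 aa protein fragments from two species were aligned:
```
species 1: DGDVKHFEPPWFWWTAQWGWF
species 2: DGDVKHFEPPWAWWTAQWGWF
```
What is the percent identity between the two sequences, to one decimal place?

1 position differs (12), so 20 of 21 match: 20/21 = 95.24%.

95.2%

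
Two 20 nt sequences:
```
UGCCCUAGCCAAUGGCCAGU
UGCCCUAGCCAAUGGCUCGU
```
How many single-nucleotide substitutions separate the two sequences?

Comparing position by position, 2 sites differ: 17 (C/U), 18 (A/C).

2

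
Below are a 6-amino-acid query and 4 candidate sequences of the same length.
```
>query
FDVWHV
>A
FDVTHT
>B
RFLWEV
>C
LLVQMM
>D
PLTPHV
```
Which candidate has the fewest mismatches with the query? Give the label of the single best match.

A

Hamming distances to query — A: 2; B: 4; C: 5; D: 4.
Smallest is A with 2 mismatches.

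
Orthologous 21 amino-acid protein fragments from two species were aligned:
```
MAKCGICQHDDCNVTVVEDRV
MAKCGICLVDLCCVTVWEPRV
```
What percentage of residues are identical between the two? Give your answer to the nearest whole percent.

Mismatches at positions 8, 9, 11, 13, 17, 19 (1-based): 6 of 21.
Identical positions: 15/21 = 71.43% → 71%.

71%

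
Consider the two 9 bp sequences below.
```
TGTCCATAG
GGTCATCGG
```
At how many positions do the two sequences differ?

5

Mismatches (1-based): position 1: T→G; position 5: C→A; position 6: A→T; position 7: T→C; position 8: A→G.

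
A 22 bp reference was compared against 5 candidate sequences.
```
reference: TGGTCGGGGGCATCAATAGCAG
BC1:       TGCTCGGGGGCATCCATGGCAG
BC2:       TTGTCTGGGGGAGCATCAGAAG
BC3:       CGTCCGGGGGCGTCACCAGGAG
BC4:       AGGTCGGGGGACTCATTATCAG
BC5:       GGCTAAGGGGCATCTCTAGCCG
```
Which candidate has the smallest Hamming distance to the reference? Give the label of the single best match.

BC1

Hamming distances to reference — BC1: 3; BC2: 7; BC3: 7; BC4: 5; BC5: 7.
Smallest is BC1 with 3 mismatches.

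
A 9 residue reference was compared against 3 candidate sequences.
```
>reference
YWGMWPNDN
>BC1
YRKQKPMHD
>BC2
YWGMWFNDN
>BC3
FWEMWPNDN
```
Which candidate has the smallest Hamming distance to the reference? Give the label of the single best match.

BC1 differs at 7 residues; BC2 differs at 1 residue; BC3 differs at 2 residues. The closest is BC2.

BC2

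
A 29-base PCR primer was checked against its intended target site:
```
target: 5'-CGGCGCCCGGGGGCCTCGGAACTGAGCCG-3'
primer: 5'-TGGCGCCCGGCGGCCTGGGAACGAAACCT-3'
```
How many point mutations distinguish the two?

7

The sequences differ at positions 1, 11, 17, 23, 24, 26, 29 (1-based) — 7 in total.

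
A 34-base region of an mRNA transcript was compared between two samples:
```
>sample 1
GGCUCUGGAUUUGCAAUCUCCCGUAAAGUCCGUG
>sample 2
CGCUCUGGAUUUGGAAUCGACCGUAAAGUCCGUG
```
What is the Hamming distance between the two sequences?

4

Mismatches (1-based): position 1: G→C; position 14: C→G; position 19: U→G; position 20: C→A.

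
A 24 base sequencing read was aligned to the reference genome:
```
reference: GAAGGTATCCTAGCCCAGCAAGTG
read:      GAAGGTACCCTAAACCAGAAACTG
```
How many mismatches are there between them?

Mismatches (1-based): position 8: T→C; position 13: G→A; position 14: C→A; position 19: C→A; position 22: G→C.

5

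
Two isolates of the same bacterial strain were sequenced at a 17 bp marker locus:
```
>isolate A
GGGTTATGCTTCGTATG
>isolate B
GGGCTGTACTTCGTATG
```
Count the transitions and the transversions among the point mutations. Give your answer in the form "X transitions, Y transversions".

3 transitions, 0 transversions

Mismatches (1-based):
position 4: T→C (pyrimidine→pyrimidine, transition)
position 6: A→G (purine→purine, transition)
position 8: G→A (purine→purine, transition)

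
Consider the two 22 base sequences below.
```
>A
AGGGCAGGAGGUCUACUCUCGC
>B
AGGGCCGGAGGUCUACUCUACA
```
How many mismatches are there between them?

The sequences differ at bases 6, 20, 21, 22 (1-based) — 4 in total.

4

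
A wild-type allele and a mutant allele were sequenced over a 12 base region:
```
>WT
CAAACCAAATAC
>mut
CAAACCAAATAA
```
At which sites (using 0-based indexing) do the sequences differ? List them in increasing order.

11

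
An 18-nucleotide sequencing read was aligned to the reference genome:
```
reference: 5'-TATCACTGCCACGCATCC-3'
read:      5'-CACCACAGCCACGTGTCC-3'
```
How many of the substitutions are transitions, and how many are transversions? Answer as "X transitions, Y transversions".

4 transitions, 1 transversion

Transitions (purine↔purine or pyrimidine↔pyrimidine): 1 T→C, 3 T→C, 14 C→T, 15 A→G.
Transversions (purine↔pyrimidine): 7 T→A.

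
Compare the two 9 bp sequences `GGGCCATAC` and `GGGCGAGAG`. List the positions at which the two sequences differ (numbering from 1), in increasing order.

5, 7, 9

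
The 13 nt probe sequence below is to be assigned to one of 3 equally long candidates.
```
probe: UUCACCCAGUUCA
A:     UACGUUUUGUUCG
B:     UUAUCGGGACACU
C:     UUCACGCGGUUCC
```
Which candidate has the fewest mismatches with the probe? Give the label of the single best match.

C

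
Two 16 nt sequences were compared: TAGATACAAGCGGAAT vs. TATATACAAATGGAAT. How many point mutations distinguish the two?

Comparing position by position, 3 sites differ: 3 (G/T), 10 (G/A), 11 (C/T).

3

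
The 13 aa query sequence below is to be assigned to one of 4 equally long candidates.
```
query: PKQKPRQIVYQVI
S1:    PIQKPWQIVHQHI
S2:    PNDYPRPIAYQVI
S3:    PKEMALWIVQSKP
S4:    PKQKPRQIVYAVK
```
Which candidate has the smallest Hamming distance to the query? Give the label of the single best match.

S4

S1 differs at 4 positions; S2 differs at 5 positions; S3 differs at 9 positions; S4 differs at 2 positions. The closest is S4.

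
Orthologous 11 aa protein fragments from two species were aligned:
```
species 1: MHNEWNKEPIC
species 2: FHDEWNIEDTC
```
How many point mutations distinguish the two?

Comparing position by position, 5 positions differ: 1 (M/F), 3 (N/D), 7 (K/I), 9 (P/D), 10 (I/T).

5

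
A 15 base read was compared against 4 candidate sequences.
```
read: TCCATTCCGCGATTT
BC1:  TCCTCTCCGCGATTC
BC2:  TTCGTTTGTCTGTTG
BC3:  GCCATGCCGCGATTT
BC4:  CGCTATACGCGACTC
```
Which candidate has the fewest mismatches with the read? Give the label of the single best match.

BC3

BC1 differs at 3 bases; BC2 differs at 8 bases; BC3 differs at 2 bases; BC4 differs at 7 bases. The closest is BC3.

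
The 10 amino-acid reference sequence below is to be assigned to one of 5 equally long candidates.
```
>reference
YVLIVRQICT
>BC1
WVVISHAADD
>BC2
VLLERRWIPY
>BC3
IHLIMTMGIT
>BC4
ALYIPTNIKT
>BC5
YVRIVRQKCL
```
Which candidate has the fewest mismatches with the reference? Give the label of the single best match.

Hamming distances to reference — BC1: 8; BC2: 7; BC3: 7; BC4: 7; BC5: 3.
Smallest is BC5 with 3 mismatches.

BC5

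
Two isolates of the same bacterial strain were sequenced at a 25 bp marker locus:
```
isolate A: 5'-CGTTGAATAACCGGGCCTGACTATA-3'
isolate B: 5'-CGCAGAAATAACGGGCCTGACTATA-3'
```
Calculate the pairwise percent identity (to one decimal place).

5 positions differ (3, 4, 8, 9, 11), so 20 of 25 match: 20/25 = 80%.

80.0%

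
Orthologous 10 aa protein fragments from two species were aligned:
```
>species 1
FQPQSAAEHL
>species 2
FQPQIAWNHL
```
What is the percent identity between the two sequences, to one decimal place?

70.0%

3 positions differ (5, 7, 8), so 7 of 10 match: 7/10 = 70%.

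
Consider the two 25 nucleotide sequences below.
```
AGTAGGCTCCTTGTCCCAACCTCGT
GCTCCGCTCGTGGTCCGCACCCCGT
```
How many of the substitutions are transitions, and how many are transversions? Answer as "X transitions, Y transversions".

2 transitions, 7 transversions

Mismatches (1-based):
site 1: A→G (purine→purine, transition)
site 2: G→C (purine→pyrimidine, transversion)
site 4: A→C (purine→pyrimidine, transversion)
site 5: G→C (purine→pyrimidine, transversion)
site 10: C→G (pyrimidine→purine, transversion)
site 12: T→G (pyrimidine→purine, transversion)
site 17: C→G (pyrimidine→purine, transversion)
site 18: A→C (purine→pyrimidine, transversion)
site 22: T→C (pyrimidine→pyrimidine, transition)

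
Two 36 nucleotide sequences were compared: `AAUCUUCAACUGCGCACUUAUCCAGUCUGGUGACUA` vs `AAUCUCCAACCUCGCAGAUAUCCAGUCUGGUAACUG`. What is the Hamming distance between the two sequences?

Comparing position by position, 7 positions differ: 6 (U/C), 11 (U/C), 12 (G/U), 17 (C/G), 18 (U/A), 32 (G/A), 36 (A/G).

7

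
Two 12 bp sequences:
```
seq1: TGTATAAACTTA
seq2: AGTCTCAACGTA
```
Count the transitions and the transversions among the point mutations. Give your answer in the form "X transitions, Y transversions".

Mismatches (1-based):
site 1: T→A (pyrimidine→purine, transversion)
site 4: A→C (purine→pyrimidine, transversion)
site 6: A→C (purine→pyrimidine, transversion)
site 10: T→G (pyrimidine→purine, transversion)

0 transitions, 4 transversions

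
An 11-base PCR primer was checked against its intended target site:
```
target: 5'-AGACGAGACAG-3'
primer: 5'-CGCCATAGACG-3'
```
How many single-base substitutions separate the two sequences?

Comparing position by position, 8 sites differ: 1 (A/C), 3 (A/C), 5 (G/A), 6 (A/T), 7 (G/A), 8 (A/G), 9 (C/A), 10 (A/C).

8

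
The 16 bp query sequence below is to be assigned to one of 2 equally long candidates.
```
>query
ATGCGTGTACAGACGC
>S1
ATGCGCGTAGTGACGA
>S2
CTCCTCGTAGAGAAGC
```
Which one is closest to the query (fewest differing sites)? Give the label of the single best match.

S1 differs at 4 sites; S2 differs at 6 sites. The closest is S1.

S1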